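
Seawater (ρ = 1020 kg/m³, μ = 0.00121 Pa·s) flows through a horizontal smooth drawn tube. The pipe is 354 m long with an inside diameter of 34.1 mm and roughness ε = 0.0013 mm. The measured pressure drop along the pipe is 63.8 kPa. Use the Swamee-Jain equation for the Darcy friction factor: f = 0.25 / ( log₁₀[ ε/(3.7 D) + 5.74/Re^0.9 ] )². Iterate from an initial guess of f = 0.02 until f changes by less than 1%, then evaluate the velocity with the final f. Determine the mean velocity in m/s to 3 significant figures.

V ≈ 0.680 m/s

Rearranging Darcy-Weisbach: V = √(2·ΔP·D/(f·L·ρ)). With ε/D = 1.3e-06/0.0341 = 3.81e-05, iterate starting from f = 0.02:
  f = 0.02 → V = √(2·6.38e+04·0.0341/(0.02·354·1020)) = 0.7762 m/s; Re = ρVD/μ = 2.231e+04; f → 0.02522
  f = 0.02522 → V = 0.6912 m/s; Re = 1.987e+04; f → 0.02595
  f = 0.02595 → V = 0.6814 m/s; Re = 1.959e+04; f → 0.02604
Converged (Δf/f < 1%). With the final f = 0.02604: V = √(2·6.38e+04·0.0341/(0.02604·354·1020)) = 0.6802 m/s.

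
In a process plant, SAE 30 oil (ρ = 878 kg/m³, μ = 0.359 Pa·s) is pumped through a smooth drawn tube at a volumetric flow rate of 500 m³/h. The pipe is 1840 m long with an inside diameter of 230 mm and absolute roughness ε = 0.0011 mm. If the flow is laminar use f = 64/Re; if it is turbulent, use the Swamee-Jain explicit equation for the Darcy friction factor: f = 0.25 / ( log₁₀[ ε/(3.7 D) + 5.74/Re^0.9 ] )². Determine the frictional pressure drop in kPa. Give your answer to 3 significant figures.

Q = 500 m³/h = 500/3600 = 0.1389 m³/s.
Cross-sectional area A = πD²/4 = π(0.23)²/4 = 0.04155 m²; mean velocity V = Q/A = 0.1389/0.04155 = 3.343 m/s.
Reynolds number Re = ρVD/μ = 878 · 3.343 · 0.23 / 0.359 = 1880.
Re < 2300 → laminar flow, so f = 64/Re = 64/1880 = 0.03404 (the turbulent correlation is not needed).
Darcy-Weisbach: ΔP = f(L/D)(ρV²/2) = 0.03404·(1840/0.23)·(878·3.343²/2) = 0.03404·8000·4906 = 1.336e+06 Pa.
ΔP = 1.336e+06 Pa = 1340 kPa.

ΔP ≈ 1340 kPa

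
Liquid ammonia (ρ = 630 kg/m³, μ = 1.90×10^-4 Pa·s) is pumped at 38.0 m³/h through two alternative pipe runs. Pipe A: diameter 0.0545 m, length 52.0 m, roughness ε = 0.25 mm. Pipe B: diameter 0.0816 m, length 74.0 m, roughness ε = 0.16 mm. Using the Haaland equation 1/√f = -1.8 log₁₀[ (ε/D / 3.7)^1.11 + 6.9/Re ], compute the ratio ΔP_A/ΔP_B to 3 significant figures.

ΔP_A/ΔP_B ≈ 6.66

Pipe A: V = Q/A = 0.01056/0.002333 = 4.525 m/s; Re = 8.177e+05; ε/D = 0.00459; Haaland → f = 0.02976; ΔP_A = f(L/D)(ρV²/2) = 1.831e+05 Pa.
Pipe B: V = Q/A = 0.01056/0.00523 = 2.018 m/s; Re = 5.461e+05; ε/D = 0.00196; Haaland → f = 0.02364; ΔP_B = f(L/D)(ρV²/2) = 2.752e+04 Pa.
ΔP_A/ΔP_B = 1.831e+05/2.752e+04 = 6.66.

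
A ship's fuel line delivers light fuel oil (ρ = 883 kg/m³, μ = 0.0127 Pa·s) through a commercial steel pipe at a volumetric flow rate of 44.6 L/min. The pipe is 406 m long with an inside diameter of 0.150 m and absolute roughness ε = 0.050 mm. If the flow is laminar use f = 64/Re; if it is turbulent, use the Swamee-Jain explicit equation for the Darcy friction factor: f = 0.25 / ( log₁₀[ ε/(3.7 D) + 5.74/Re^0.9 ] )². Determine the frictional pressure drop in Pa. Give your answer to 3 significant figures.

Q = 44.6 L/min = 44.6/60000 = 0.0007433 m³/s.
Cross-sectional area A = πD²/4 = π(0.15)²/4 = 0.01767 m²; mean velocity V = Q/A = 0.0007433/0.01767 = 0.04206 m/s.
Reynolds number Re = ρVD/μ = 883 · 0.04206 · 0.15 / 0.0127 = 438.7.
Re < 2300 → laminar flow, so f = 64/Re = 64/438.7 = 0.1459 (the turbulent correlation is not needed).
Darcy-Weisbach: ΔP = f(L/D)(ρV²/2) = 0.1459·(406/0.15)·(883·0.04206²/2) = 0.1459·2707·0.7812 = 308.5 Pa.

ΔP ≈ 308 Pa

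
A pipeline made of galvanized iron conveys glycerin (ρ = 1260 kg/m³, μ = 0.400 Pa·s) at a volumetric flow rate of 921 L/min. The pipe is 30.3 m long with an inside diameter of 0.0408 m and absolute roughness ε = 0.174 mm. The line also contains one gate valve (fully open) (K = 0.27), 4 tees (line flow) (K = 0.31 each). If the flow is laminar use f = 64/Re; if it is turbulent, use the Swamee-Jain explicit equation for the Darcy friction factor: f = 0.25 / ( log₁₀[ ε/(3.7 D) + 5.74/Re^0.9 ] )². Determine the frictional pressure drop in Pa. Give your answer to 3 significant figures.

ΔP ≈ 2.87×10^6 Pa

Q = 921 L/min = 921/60000 = 0.01535 m³/s.
Cross-sectional area A = πD²/4 = π(0.0408)²/4 = 0.001307 m²; mean velocity V = Q/A = 0.01535/0.001307 = 11.74 m/s.
Reynolds number Re = ρVD/μ = 1260 · 11.74 · 0.0408 / 0.4 = 1509.
Re < 2300 → laminar flow, so f = 64/Re = 64/1509 = 0.04241 (the turbulent correlation is not needed).
Total minor-loss coefficient ΣK = 1·0.27 + 4·0.31 = 1.51.
ΔP = [f·L/D + ΣK]·(ρV²/2) = [0.04241·30.3/0.0408 + 1.51]·(1260·11.74²/2) = [31.5 + 1.51]·8.684e+04 = 2.867e+06 Pa.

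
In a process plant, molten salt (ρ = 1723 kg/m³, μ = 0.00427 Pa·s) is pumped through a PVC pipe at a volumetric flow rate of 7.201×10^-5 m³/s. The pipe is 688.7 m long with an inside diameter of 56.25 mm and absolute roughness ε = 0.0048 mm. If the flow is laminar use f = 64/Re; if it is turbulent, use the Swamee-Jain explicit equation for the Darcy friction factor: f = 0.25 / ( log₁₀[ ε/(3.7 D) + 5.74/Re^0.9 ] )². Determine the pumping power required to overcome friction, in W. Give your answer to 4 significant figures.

P ≈ 0.06206 W

Cross-sectional area A = πD²/4 = π(0.05625)²/4 = 0.002485 m²; mean velocity V = Q/A = 7.201e-05/0.002485 = 0.02898 m/s.
Reynolds number Re = ρVD/μ = 1723 · 0.02898 · 0.05625 / 0.00427 = 657.7.
Re < 2300 → laminar flow, so f = 64/Re = 64/657.7 = 0.09731 (the turbulent correlation is not needed).
Darcy-Weisbach: ΔP = f(L/D)(ρV²/2) = 0.09731·(688.7/0.05625)·(1723·0.02898²/2) = 0.09731·1.224e+04·0.7234 = 861.8 Pa.
Pumping power P = QΔP = 7.201e-05·861.8 = 0.062060 W = 0.06206 W.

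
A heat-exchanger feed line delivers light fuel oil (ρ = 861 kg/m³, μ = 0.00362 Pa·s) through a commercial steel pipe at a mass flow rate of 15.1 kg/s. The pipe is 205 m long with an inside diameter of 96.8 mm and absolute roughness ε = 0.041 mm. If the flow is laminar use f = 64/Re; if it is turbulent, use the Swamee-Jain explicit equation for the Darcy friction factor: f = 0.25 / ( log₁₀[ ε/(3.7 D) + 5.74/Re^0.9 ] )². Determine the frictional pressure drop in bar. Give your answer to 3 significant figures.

ΔP ≈ 1.14 bar

A = πD²/4 = π(0.0968)²/4 = 0.007359 m²; mean velocity V = ṁ/(ρA) = 15.1/(861 · 0.007359) = 2.383 m/s.
Reynolds number Re = ρVD/μ = 861 · 2.383 · 0.0968 / 0.00362 = 5.487e+04.
Re > 4000 → turbulent. Relative roughness ε/D = 4.1e-05/0.0968 = 0.000424. Swamee-Jain: f = 0.25/(log₁₀[0.000424/3.7 + 5.74/5.487e+04^0.9])² = 0.25/(log₁₀[0.000114 + 0.000312])² = 0.25/(-3.371)² = 0.02201.
Darcy-Weisbach: ΔP = f(L/D)(ρV²/2) = 0.02201·(205/0.0968)·(861·2.383²/2) = 0.02201·2118·2445 = 1.139e+05 Pa.
ΔP = 1.139e+05 Pa = 1.14 bar.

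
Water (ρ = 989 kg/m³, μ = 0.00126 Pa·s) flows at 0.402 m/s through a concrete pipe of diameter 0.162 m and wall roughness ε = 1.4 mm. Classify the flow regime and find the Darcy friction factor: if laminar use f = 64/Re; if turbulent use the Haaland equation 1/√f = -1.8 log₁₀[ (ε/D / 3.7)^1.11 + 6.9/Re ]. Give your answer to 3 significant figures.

Re = ρVD/μ = 989·0.402·0.162/0.00126 = 5.112e+04.
Re > 4000 → turbulent. ε/D = 0.0014/0.162 = 0.00864; Haaland: 1/√f = -1.8 log₁₀[0.0012 + 0.000135] = 5.175, so f = 0.03735.

f ≈ 0.0373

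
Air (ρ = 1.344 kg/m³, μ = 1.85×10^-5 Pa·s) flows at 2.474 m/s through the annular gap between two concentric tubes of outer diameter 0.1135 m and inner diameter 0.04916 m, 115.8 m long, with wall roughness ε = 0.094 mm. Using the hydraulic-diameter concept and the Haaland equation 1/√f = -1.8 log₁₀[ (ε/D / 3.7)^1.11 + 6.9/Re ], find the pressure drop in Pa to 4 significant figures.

Hydraulic diameter D_h = 4A/P = D_o - D_i = 0.1135 - 0.04916 = 0.06434 m.
Re = ρVD_h/μ = 1.344·2.474·0.06434/1.85e-05 = 1.156e+04.
ε/D_h = 9.4e-05/0.06434 = 0.00146; Haaland gives 1/√f = -1.8 log₁₀[0.000167+0.000597] = 5.611, so f = 0.03176.
ΔP = f(L/D_h)(ρV²/2) = 0.03176·115.8/0.06434·4.113 = 235.1 Pa.

ΔP ≈ 235.1 Pa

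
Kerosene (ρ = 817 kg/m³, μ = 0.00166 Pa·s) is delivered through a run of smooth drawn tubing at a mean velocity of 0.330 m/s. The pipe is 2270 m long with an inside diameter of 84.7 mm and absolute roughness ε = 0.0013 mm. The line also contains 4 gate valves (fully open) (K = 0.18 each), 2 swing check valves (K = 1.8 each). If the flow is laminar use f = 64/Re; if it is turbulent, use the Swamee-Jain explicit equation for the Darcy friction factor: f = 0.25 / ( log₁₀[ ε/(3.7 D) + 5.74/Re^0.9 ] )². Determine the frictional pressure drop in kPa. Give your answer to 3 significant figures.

ΔP ≈ 34.1 kPa

Reynolds number Re = ρVD/μ = 817 · 0.33 · 0.0847 / 0.00166 = 1.376e+04.
Re > 4000 → turbulent. Relative roughness ε/D = 1.3e-06/0.0847 = 1.53e-05. Swamee-Jain: f = 0.25/(log₁₀[1.53e-05/3.7 + 5.74/1.376e+04^0.9])² = 0.25/(log₁₀[4.15e-06 + 0.00108])² = 0.25/(-2.964)² = 0.02845.
Total minor-loss coefficient ΣK = 4·0.18 + 2·1.8 = 4.32.
ΔP = [f·L/D + ΣK]·(ρV²/2) = [0.02845·2270/0.0847 + 4.32]·(817·0.33²/2) = [762.6 + 4.32]·44.49 = 3.412e+04 Pa.
ΔP = 3.412e+04 Pa = 34.1 kPa.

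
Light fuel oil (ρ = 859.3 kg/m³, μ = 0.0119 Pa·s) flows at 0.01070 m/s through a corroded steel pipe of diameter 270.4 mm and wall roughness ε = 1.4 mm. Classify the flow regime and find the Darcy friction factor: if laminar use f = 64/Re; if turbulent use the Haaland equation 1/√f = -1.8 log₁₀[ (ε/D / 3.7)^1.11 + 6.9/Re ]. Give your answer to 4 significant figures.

Re = ρVD/μ = 859.3·0.0107·0.2704/0.0119 = 208.9.
Re < 2300 → laminar, so f = 64/Re = 0.3063 (roughness is irrelevant in laminar flow).

f ≈ 0.3063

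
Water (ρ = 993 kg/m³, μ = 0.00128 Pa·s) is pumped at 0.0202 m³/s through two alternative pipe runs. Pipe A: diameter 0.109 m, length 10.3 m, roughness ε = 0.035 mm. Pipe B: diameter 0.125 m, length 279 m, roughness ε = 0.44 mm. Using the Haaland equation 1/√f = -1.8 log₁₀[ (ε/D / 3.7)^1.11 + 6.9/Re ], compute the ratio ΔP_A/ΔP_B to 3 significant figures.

ΔP_A/ΔP_B ≈ 0.0464

Pipe A: V = Q/A = 0.0202/0.009331 = 2.165 m/s; Re = 1.831e+05; ε/D = 0.000321; Haaland → f = 0.01781; ΔP_A = f(L/D)(ρV²/2) = 3916 Pa.
Pipe B: V = Q/A = 0.0202/0.01227 = 1.646 m/s; Re = 1.596e+05; ε/D = 0.00352; Haaland → f = 0.02811; ΔP_B = f(L/D)(ρV²/2) = 8.44e+04 Pa.
ΔP_A/ΔP_B = 3916/8.44e+04 = 0.0464.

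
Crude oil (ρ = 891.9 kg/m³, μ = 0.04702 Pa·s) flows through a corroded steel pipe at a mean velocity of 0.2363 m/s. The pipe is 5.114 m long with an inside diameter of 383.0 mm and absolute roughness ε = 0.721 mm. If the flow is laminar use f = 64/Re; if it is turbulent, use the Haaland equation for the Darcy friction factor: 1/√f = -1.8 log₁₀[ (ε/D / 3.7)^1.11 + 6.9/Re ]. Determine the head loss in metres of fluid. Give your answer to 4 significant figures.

h_f ≈ 0.001417 m

Reynolds number Re = ρVD/μ = 891.9 · 0.2363 · 0.383 / 0.047 = 1717.
Re < 2300 → laminar flow, so f = 64/Re = 64/1717 = 0.03728 (the turbulent correlation is not needed).
Darcy-Weisbach: ΔP = f(L/D)(ρV²/2) = 0.03728·(5.114/0.383)·(891.9·0.2363²/2) = 0.03728·13.35·24.9 = 12.4 Pa.
Head loss h_f = ΔP/(ρg) = 12.4/(891.9·9.81) = 0.001417 m.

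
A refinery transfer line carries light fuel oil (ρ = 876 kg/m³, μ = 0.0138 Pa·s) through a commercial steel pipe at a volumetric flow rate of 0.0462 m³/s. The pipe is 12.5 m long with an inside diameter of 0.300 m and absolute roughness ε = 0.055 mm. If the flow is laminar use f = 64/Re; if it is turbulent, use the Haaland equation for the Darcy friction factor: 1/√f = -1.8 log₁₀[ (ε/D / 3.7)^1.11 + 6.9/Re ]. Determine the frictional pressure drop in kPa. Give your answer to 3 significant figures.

ΔP ≈ 0.229 kPa

Cross-sectional area A = πD²/4 = π(0.3)²/4 = 0.07069 m²; mean velocity V = Q/A = 0.0462/0.07069 = 0.6536 m/s.
Reynolds number Re = ρVD/μ = 876 · 0.6536 · 0.3 / 0.0138 = 1.245e+04.
Re > 4000 → turbulent. Relative roughness ε/D = 5.5e-05/0.3 = 0.000183. Haaland: 1/√f = -1.8 log₁₀[(0.000183/3.7)^1.11 + 6.9/1.245e+04] = -1.8 log₁₀[1.67e-05 + 0.000554] = 5.838, so f = 0.02934.
Darcy-Weisbach: ΔP = f(L/D)(ρV²/2) = 0.02934·(12.5/0.3)·(876·0.6536²/2) = 0.02934·41.67·187.1 = 228.7 Pa.
ΔP = 228.7 Pa = 0.229 kPa.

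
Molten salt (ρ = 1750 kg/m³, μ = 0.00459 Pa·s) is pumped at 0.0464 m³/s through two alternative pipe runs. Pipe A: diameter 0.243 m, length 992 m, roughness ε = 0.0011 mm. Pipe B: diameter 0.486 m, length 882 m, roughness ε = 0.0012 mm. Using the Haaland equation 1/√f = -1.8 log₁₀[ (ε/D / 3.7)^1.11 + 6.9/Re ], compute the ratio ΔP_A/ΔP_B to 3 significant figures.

ΔP_A/ΔP_B ≈ 31.0

Pipe A: V = Q/A = 0.0464/0.04638 = 1 m/s; Re = 9.269e+04; ε/D = 4.53e-06; Haaland → f = 0.01812; ΔP_A = f(L/D)(ρV²/2) = 6.481e+04 Pa.
Pipe B: V = Q/A = 0.0464/0.1855 = 0.2501 m/s; Re = 4.635e+04; ε/D = 2.47e-06; Haaland → f = 0.02108; ΔP_B = f(L/D)(ρV²/2) = 2094 Pa.
ΔP_A/ΔP_B = 6.481e+04/2094 = 31.0.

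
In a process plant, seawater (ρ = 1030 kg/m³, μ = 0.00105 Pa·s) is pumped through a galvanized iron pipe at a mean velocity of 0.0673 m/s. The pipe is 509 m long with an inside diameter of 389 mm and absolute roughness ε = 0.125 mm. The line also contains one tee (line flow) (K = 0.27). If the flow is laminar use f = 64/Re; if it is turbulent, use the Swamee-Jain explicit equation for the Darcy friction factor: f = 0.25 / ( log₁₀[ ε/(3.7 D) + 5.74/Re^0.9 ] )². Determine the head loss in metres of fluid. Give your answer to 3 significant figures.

h_f ≈ 0.00766 m

Reynolds number Re = ρVD/μ = 1030 · 0.0673 · 0.389 / 0.00105 = 2.568e+04.
Re > 4000 → turbulent. Relative roughness ε/D = 0.000125/0.389 = 0.000321. Swamee-Jain: f = 0.25/(log₁₀[0.000321/3.7 + 5.74/2.568e+04^0.9])² = 0.25/(log₁₀[8.68e-05 + 0.000617])² = 0.25/(-3.153)² = 0.02515.
Total minor-loss coefficient ΣK = 1·0.27 = 0.27.
ΔP = [f·L/D + ΣK]·(ρV²/2) = [0.02515·509/0.389 + 0.27]·(1030·0.0673²/2) = [32.91 + 0.27]·2.333 = 77.41 Pa.
Head loss h_f = ΔP/(ρg) = 77.41/(1030·9.81) = 0.00766 m.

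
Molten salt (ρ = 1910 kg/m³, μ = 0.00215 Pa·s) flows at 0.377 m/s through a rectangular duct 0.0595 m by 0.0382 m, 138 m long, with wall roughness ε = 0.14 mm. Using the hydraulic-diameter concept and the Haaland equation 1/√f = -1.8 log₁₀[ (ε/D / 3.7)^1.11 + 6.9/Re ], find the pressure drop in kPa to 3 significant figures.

ΔP ≈ 13.0 kPa

Hydraulic diameter D_h = 4A/P = 4·(0.0595·0.0382)/(2·(0.0595+0.0382)) = 0.009092/0.1954 = 0.04653 m.
Re = ρVD_h/μ = 1910·0.377·0.04653/0.00215 = 1.558e+04.
ε/D_h = 0.00014/0.04653 = 0.00301; Haaland gives 1/√f = -1.8 log₁₀[0.000372+0.000443] = 5.56, so f = 0.03234.
ΔP = f(L/D_h)(ρV²/2) = 0.03234·138/0.04653·135.7 = 1.302e+04 Pa.
ΔP = 13.0 kPa.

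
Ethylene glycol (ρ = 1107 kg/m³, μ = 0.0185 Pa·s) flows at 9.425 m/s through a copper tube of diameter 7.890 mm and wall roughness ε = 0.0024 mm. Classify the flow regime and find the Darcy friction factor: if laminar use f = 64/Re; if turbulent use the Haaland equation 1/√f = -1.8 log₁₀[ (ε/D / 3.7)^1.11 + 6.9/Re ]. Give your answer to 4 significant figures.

f ≈ 0.03933

Re = ρVD/μ = 1107·9.425·0.00789/0.0185 = 4450.
Re > 4000 → turbulent. ε/D = 2.4e-06/0.00789 = 0.000304; Haaland: 1/√f = -1.8 log₁₀[2.92e-05 + 0.00155] = 5.042, so f = 0.03933.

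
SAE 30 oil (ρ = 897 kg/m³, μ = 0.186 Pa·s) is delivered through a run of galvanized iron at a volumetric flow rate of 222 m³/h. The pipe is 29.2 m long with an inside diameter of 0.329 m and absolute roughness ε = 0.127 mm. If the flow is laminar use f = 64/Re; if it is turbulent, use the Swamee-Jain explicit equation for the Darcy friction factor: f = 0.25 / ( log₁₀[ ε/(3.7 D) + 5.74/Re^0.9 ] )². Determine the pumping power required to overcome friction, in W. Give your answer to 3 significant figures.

P ≈ 71.8 W

Q = 222 m³/h = 222/3600 = 0.06167 m³/s.
Cross-sectional area A = πD²/4 = π(0.329)²/4 = 0.08501 m²; mean velocity V = Q/A = 0.06167/0.08501 = 0.7254 m/s.
Reynolds number Re = ρVD/μ = 897 · 0.7254 · 0.329 / 0.186 = 1151.
Re < 2300 → laminar flow, so f = 64/Re = 64/1151 = 0.05561 (the turbulent correlation is not needed).
Darcy-Weisbach: ΔP = f(L/D)(ρV²/2) = 0.05561·(29.2/0.329)·(897·0.7254²/2) = 0.05561·88.75·236 = 1165 Pa.
Pumping power P = QΔP = 0.06167·1165 = 71.82 W = 71.8 W.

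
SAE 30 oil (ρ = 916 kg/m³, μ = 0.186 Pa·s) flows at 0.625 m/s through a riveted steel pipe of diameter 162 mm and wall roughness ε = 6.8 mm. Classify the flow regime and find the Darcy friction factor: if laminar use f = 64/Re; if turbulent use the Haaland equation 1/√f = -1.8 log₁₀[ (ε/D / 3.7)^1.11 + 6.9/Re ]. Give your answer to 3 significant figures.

Re = ρVD/μ = 916·0.625·0.162/0.186 = 498.6.
Re < 2300 → laminar, so f = 64/Re = 0.1284 (roughness is irrelevant in laminar flow).

f ≈ 0.128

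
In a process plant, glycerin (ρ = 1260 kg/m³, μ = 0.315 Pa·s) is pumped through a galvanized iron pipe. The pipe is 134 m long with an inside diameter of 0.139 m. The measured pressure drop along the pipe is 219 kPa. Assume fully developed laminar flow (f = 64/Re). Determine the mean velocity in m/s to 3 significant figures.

For laminar flow, f = 64/Re with Re = ρVD/μ, so Darcy-Weisbach reduces to ΔP = 32μLV/D². Solving for V: V = ΔP·D²/(32μL) = 2.19e+05·(0.139)²/(32·0.315·134) = 3.133 m/s.
Check: Re = ρVD/μ = 1260·3.133·0.139/0.315 = 1742 < 2300, so the laminar assumption holds.

V ≈ 3.13 m/s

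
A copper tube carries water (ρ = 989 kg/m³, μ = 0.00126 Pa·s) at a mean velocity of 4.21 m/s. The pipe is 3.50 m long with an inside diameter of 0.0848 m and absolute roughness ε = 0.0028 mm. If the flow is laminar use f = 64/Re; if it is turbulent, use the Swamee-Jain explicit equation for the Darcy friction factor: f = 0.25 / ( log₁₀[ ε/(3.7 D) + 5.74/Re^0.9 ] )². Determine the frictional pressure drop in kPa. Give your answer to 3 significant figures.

ΔP ≈ 5.40 kPa

Reynolds number Re = ρVD/μ = 989 · 4.21 · 0.0848 / 0.00126 = 2.802e+05.
Re > 4000 → turbulent. Relative roughness ε/D = 2.8e-06/0.0848 = 3.3e-05. Swamee-Jain: f = 0.25/(log₁₀[3.3e-05/3.7 + 5.74/2.802e+05^0.9])² = 0.25/(log₁₀[8.92e-06 + 7.18e-05])² = 0.25/(-4.093)² = 0.01492.
Darcy-Weisbach: ΔP = f(L/D)(ρV²/2) = 0.01492·(3.5/0.0848)·(989·4.21²/2) = 0.01492·41.27·8765 = 5398 Pa.
ΔP = 5398 Pa = 5.40 kPa.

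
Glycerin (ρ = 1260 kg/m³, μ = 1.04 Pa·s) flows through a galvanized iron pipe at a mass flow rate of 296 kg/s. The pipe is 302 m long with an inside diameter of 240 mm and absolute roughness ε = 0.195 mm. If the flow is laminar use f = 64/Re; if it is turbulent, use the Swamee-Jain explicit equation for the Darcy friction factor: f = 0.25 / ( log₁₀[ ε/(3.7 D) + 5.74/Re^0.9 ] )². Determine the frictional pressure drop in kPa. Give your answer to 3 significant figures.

ΔP ≈ 906 kPa

A = πD²/4 = π(0.24)²/4 = 0.04524 m²; mean velocity V = ṁ/(ρA) = 296/(1260 · 0.04524) = 5.193 m/s.
Reynolds number Re = ρVD/μ = 1260 · 5.193 · 0.24 / 1.04 = 1510.
Re < 2300 → laminar flow, so f = 64/Re = 64/1510 = 0.04239 (the turbulent correlation is not needed).
Darcy-Weisbach: ΔP = f(L/D)(ρV²/2) = 0.04239·(302/0.24)·(1260·5.193²/2) = 0.04239·1258·1.699e+04 = 9.061e+05 Pa.
ΔP = 9.061e+05 Pa = 906 kPa.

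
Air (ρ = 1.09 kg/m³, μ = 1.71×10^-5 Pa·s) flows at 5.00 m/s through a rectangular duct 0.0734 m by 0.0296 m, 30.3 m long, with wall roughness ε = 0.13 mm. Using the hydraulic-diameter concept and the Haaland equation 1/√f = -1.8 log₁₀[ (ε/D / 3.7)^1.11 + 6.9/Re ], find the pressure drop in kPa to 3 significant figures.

Hydraulic diameter D_h = 4A/P = 4·(0.0734·0.0296)/(2·(0.0734+0.0296)) = 0.008691/0.206 = 0.04219 m.
Re = ρVD_h/μ = 1.09·5·0.04219/1.71e-05 = 1.345e+04.
ε/D_h = 0.00013/0.04219 = 0.00308; Haaland gives 1/√f = -1.8 log₁₀[0.000382+0.000513] = 5.487, so f = 0.03322.
ΔP = f(L/D_h)(ρV²/2) = 0.03322·30.3/0.04219·13.62 = 325.1 Pa.
ΔP = 0.325 kPa.

ΔP ≈ 0.325 kPa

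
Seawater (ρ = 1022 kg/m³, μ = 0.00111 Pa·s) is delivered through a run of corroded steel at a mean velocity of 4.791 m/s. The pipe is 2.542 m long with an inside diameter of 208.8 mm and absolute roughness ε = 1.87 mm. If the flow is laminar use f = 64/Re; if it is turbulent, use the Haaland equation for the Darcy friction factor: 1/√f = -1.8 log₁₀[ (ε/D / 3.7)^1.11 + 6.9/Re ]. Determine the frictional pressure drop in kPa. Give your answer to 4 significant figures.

ΔP ≈ 5.236 kPa

Reynolds number Re = ρVD/μ = 1022 · 4.791 · 0.2088 / 0.00111 = 9.211e+05.
Re > 4000 → turbulent. Relative roughness ε/D = 0.00187/0.2088 = 0.00896. Haaland: 1/√f = -1.8 log₁₀[(0.00896/3.7)^1.11 + 6.9/9.211e+05] = -1.8 log₁₀[0.00125 + 7.49e-06] = 5.222, so f = 0.03667.
Darcy-Weisbach: ΔP = f(L/D)(ρV²/2) = 0.03667·(2.542/0.2088)·(1022·4.791²/2) = 0.03667·12.17·1.173e+04 = 5236 Pa.
ΔP = 5236 Pa = 5.236 kPa.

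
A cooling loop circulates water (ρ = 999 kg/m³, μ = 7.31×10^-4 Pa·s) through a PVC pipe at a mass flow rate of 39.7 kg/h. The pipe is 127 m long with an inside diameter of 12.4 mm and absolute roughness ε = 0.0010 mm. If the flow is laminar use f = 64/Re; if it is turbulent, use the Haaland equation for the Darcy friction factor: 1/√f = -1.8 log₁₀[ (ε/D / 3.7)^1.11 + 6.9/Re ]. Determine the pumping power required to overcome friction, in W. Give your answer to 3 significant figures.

ṁ = 39.7 kg/h = 39.7/3600 = 0.01103 kg/s.
A = πD²/4 = π(0.0124)²/4 = 0.0001208 m²; mean velocity V = ṁ/(ρA) = 0.01103/(999 · 0.0001208) = 0.09141 m/s.
Reynolds number Re = ρVD/μ = 999 · 0.09141 · 0.0124 / 0.000731 = 1549.
Re < 2300 → laminar flow, so f = 64/Re = 64/1549 = 0.04132 (the turbulent correlation is not needed).
Darcy-Weisbach: ΔP = f(L/D)(ρV²/2) = 0.04132·(127/0.0124)·(999·0.09141²/2) = 0.04132·1.024e+04·4.174 = 1766 Pa.
Q = ṁ/ρ = 0.01103/999 = 1.104e-05 m³/s.
Pumping power P = QΔP = 1.104e-05·1766 = 0.01950 W = 0.0195 W.

P ≈ 0.0195 W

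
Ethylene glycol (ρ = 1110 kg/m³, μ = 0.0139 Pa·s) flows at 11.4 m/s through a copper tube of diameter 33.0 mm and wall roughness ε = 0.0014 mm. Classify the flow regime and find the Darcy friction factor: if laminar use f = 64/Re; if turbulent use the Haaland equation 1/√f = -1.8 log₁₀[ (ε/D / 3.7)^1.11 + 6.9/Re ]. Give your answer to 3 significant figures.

f ≈ 0.0234

Re = ρVD/μ = 1110·11.4·0.033/0.0139 = 3.004e+04.
Re > 4000 → turbulent. ε/D = 1.4e-06/0.033 = 4.24e-05; Haaland: 1/√f = -1.8 log₁₀[3.28e-06 + 0.00023] = 6.539, so f = 0.02339.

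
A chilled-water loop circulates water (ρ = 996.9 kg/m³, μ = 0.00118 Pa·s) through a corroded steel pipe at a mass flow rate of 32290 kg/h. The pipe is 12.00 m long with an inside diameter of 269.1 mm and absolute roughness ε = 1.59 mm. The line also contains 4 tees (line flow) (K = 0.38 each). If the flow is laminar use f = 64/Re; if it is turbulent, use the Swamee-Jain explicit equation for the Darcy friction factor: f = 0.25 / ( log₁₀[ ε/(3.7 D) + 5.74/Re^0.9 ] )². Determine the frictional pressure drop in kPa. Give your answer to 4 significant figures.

ΔP ≈ 0.03821 kPa

ṁ = 32290 kg/h = 32290/3600 = 8.969 kg/s.
A = πD²/4 = π(0.2691)²/4 = 0.05687 m²; mean velocity V = ṁ/(ρA) = 8.969/(996.9 · 0.05687) = 0.1582 m/s.
Reynolds number Re = ρVD/μ = 996.9 · 0.1582 · 0.2691 / 0.00118 = 3.596e+04.
Re > 4000 → turbulent. Relative roughness ε/D = 0.00159/0.2691 = 0.00591. Swamee-Jain: f = 0.25/(log₁₀[0.00591/3.7 + 5.74/3.596e+04^0.9])² = 0.25/(log₁₀[0.0016 + 0.000456])² = 0.25/(-2.688)² = 0.03461.
Total minor-loss coefficient ΣK = 4·0.38 = 1.52.
ΔP = [f·L/D + ΣK]·(ρV²/2) = [0.03461·12/0.2691 + 1.52]·(996.9·0.1582²/2) = [1.543 + 1.52]·12.47 = 38.21 Pa.
ΔP = 38.21 Pa = 0.03821 kPa.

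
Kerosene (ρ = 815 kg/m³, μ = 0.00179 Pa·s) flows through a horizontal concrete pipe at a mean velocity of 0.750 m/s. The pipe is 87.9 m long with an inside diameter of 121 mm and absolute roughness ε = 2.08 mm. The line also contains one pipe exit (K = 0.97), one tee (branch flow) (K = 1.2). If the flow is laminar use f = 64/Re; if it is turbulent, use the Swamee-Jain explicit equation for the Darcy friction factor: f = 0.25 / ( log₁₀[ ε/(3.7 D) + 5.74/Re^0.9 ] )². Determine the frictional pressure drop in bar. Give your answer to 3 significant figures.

ΔP ≈ 0.0839 bar

Reynolds number Re = ρVD/μ = 815 · 0.75 · 0.121 / 0.00179 = 4.132e+04.
Re > 4000 → turbulent. Relative roughness ε/D = 0.00208/0.121 = 0.0172. Swamee-Jain: f = 0.25/(log₁₀[0.0172/3.7 + 5.74/4.132e+04^0.9])² = 0.25/(log₁₀[0.00465 + 0.000402])² = 0.25/(-2.297)² = 0.04739.
Total minor-loss coefficient ΣK = 1·0.97 + 1·1.2 = 2.17.
ΔP = [f·L/D + ΣK]·(ρV²/2) = [0.04739·87.9/0.121 + 2.17]·(815·0.75²/2) = [34.42 + 2.17]·229.2 = 8388 Pa.
ΔP = 8388 Pa = 0.0839 bar.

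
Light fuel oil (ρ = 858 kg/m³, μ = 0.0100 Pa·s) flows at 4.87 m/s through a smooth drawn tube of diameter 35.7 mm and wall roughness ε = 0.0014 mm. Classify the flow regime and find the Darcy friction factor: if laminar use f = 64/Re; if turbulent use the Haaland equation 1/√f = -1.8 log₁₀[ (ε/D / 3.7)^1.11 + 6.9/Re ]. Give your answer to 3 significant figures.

Re = ρVD/μ = 858·4.87·0.0357/0.01 = 1.492e+04.
Re > 4000 → turbulent. ε/D = 1.4e-06/0.0357 = 3.92e-05; Haaland: 1/√f = -1.8 log₁₀[3.01e-06 + 0.000463] = 5.998, so f = 0.0278.

f ≈ 0.0278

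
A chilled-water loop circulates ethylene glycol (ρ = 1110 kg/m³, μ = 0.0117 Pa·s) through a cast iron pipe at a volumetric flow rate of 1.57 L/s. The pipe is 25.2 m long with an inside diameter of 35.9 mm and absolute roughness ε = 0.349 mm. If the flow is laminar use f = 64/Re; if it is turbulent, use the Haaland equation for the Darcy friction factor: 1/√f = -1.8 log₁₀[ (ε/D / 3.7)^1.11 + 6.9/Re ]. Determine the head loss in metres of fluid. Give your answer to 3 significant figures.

Q = 1.57 L/s = 1.57/1000 = 0.00157 m³/s.
Cross-sectional area A = πD²/4 = π(0.0359)²/4 = 0.001012 m²; mean velocity V = Q/A = 0.00157/0.001012 = 1.551 m/s.
Reynolds number Re = ρVD/μ = 1110 · 1.551 · 0.0359 / 0.0117 = 5283.
Re > 4000 → turbulent. Relative roughness ε/D = 0.000349/0.0359 = 0.00972. Haaland: 1/√f = -1.8 log₁₀[(0.00972/3.7)^1.11 + 6.9/5283] = -1.8 log₁₀[0.00137 + 0.00131] = 4.631, so f = 0.04662.
Darcy-Weisbach: ΔP = f(L/D)(ρV²/2) = 0.04662·(25.2/0.0359)·(1110·1.551²/2) = 0.04662·701.9·1335 = 4.369e+04 Pa.
Head loss h_f = ΔP/(ρg) = 4.369e+04/(1110·9.81) = 4.01 m.

h_f ≈ 4.01 m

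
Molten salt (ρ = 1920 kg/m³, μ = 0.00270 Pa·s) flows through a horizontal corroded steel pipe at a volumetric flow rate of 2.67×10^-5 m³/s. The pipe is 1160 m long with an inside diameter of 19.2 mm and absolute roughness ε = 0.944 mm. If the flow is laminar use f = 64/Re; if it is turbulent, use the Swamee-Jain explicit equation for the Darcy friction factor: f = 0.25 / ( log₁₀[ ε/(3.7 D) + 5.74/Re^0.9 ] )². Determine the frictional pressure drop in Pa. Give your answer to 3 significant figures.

Cross-sectional area A = πD²/4 = π(0.0192)²/4 = 0.0002895 m²; mean velocity V = Q/A = 2.67e-05/0.0002895 = 0.09222 m/s.
Reynolds number Re = ρVD/μ = 1920 · 0.09222 · 0.0192 / 0.0027 = 1259.
Re < 2300 → laminar flow, so f = 64/Re = 64/1259 = 0.05083 (the turbulent correlation is not needed).
Darcy-Weisbach: ΔP = f(L/D)(ρV²/2) = 0.05083·(1160/0.0192)·(1920·0.09222²/2) = 0.05083·6.042e+04·8.164 = 2.507e+04 Pa.

ΔP ≈ 25100 Pa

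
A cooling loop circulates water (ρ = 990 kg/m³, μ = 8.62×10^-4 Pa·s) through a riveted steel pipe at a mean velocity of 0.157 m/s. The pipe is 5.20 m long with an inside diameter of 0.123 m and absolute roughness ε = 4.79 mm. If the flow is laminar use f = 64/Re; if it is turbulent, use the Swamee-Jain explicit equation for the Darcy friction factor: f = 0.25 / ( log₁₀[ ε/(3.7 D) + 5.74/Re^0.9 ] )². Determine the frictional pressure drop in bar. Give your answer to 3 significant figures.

ΔP ≈ 3.39×10^-4 bar

Reynolds number Re = ρVD/μ = 990 · 0.157 · 0.123 / 0.000862 = 2.218e+04.
Re > 4000 → turbulent. Relative roughness ε/D = 0.00479/0.123 = 0.0389. Swamee-Jain: f = 0.25/(log₁₀[0.0389/3.7 + 5.74/2.218e+04^0.9])² = 0.25/(log₁₀[0.0105 + 0.000704])² = 0.25/(-1.95)² = 0.06577.
Darcy-Weisbach: ΔP = f(L/D)(ρV²/2) = 0.06577·(5.2/0.123)·(990·0.157²/2) = 0.06577·42.28·12.2 = 33.93 Pa.
ΔP = 33.93 Pa = 3.39×10^-4 bar.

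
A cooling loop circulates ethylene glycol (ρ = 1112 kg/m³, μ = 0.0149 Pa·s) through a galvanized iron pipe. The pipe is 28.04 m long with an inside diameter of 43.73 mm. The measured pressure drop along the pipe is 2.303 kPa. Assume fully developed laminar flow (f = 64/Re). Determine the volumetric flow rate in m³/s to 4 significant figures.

Q ≈ 4.948×10^-4 m³/s

For laminar flow, f = 64/Re with Re = ρVD/μ, so Darcy-Weisbach reduces to ΔP = 32μLV/D². Solving for V: V = ΔP·D²/(32μL) = 2303·(0.04373)²/(32·0.0149·28.04) = 0.3294 m/s.
Check: Re = ρVD/μ = 1112·0.3294·0.04373/0.0149 = 1075 < 2300, so the laminar assumption holds.
Q = V·A = 0.3294·(π/4·0.04373²) = 0.0004948 m³/s = 4.948×10^-4 m³/s.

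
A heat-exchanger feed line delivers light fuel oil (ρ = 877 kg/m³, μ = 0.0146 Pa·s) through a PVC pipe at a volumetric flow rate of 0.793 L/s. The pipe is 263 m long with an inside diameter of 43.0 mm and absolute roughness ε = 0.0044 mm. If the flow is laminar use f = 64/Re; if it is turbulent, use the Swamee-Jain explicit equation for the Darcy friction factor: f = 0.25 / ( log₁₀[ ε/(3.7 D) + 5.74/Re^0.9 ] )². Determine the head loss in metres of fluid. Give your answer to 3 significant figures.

Q = 0.793 L/s = 0.793/1000 = 0.000793 m³/s.
Cross-sectional area A = πD²/4 = π(0.043)²/4 = 0.001452 m²; mean velocity V = Q/A = 0.000793/0.001452 = 0.5461 m/s.
Reynolds number Re = ρVD/μ = 877 · 0.5461 · 0.043 / 0.0146 = 1410.
Re < 2300 → laminar flow, so f = 64/Re = 64/1410 = 0.04538 (the turbulent correlation is not needed).
Darcy-Weisbach: ΔP = f(L/D)(ρV²/2) = 0.04538·(263/0.043)·(877·0.5461²/2) = 0.04538·6116·130.8 = 3.629e+04 Pa.
Head loss h_f = ΔP/(ρg) = 3.629e+04/(877·9.81) = 4.22 m.

h_f ≈ 4.22 m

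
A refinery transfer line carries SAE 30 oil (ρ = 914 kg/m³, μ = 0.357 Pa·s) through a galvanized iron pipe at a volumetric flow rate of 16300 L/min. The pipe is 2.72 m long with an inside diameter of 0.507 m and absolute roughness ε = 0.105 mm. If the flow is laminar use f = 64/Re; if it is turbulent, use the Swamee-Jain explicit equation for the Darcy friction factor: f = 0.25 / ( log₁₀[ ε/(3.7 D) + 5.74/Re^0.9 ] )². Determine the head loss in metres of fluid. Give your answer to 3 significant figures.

Q = 16300 L/min = 16300/60000 = 0.2717 m³/s.
Cross-sectional area A = πD²/4 = π(0.507)²/4 = 0.2019 m²; mean velocity V = Q/A = 0.2717/0.2019 = 1.346 m/s.
Reynolds number Re = ρVD/μ = 914 · 1.346 · 0.507 / 0.357 = 1747.
Re < 2300 → laminar flow, so f = 64/Re = 64/1747 = 0.03664 (the turbulent correlation is not needed).
Darcy-Weisbach: ΔP = f(L/D)(ρV²/2) = 0.03664·(2.72/0.507)·(914·1.346²/2) = 0.03664·5.365·827.5 = 162.7 Pa.
Head loss h_f = ΔP/(ρg) = 162.7/(914·9.81) = 0.0181 m.

h_f ≈ 0.0181 m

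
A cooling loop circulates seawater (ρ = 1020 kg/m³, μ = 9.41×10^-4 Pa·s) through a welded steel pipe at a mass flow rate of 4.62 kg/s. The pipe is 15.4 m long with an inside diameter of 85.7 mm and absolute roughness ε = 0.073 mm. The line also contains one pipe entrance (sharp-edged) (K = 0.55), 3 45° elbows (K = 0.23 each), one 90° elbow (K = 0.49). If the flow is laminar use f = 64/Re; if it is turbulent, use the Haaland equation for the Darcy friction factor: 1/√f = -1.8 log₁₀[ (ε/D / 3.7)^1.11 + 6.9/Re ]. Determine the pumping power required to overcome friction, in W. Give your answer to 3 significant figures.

A = πD²/4 = π(0.0857)²/4 = 0.005768 m²; mean velocity V = ṁ/(ρA) = 4.62/(1020 · 0.005768) = 0.7852 m/s.
Reynolds number Re = ρVD/μ = 1020 · 0.7852 · 0.0857 / 0.000941 = 7.294e+04.
Re > 4000 → turbulent. Relative roughness ε/D = 7.3e-05/0.0857 = 0.000852. Haaland: 1/√f = -1.8 log₁₀[(0.000852/3.7)^1.11 + 6.9/7.294e+04] = -1.8 log₁₀[9.16e-05 + 9.46e-05] = 6.714, so f = 0.02218.
Total minor-loss coefficient ΣK = 1·0.55 + 3·0.23 + 1·0.49 = 1.73.
ΔP = [f·L/D + ΣK]·(ρV²/2) = [0.02218·15.4/0.0857 + 1.73]·(1020·0.7852²/2) = [3.986 + 1.73]·314.4 = 1798 Pa.
Q = ṁ/ρ = 4.62/1020 = 0.004529 m³/s.
Pumping power P = QΔP = 0.004529·1798 = 8.142 W = 8.14 W.

P ≈ 8.14 W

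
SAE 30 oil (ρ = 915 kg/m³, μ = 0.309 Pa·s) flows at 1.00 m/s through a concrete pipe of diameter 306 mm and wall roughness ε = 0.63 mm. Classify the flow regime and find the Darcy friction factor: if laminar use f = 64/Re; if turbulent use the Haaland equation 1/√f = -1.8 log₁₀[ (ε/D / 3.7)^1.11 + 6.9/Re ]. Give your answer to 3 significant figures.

f ≈ 0.0706

Re = ρVD/μ = 915·1·0.306/0.309 = 906.1.
Re < 2300 → laminar, so f = 64/Re = 0.07063 (roughness is irrelevant in laminar flow).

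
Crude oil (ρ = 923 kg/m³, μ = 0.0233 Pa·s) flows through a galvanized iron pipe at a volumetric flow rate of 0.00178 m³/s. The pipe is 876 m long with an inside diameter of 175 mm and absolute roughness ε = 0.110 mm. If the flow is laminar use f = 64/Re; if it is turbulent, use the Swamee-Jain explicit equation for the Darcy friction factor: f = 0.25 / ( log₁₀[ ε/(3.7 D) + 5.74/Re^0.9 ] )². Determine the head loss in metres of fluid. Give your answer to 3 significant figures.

h_f ≈ 0.174 m

Cross-sectional area A = πD²/4 = π(0.175)²/4 = 0.02405 m²; mean velocity V = Q/A = 0.00178/0.02405 = 0.074 m/s.
Reynolds number Re = ρVD/μ = 923 · 0.074 · 0.175 / 0.0233 = 513.
Re < 2300 → laminar flow, so f = 64/Re = 64/513 = 0.1248 (the turbulent correlation is not needed).
Darcy-Weisbach: ΔP = f(L/D)(ρV²/2) = 0.1248·(876/0.175)·(923·0.074²/2) = 0.1248·5006·2.527 = 1578 Pa.
Head loss h_f = ΔP/(ρg) = 1578/(923·9.81) = 0.174 m.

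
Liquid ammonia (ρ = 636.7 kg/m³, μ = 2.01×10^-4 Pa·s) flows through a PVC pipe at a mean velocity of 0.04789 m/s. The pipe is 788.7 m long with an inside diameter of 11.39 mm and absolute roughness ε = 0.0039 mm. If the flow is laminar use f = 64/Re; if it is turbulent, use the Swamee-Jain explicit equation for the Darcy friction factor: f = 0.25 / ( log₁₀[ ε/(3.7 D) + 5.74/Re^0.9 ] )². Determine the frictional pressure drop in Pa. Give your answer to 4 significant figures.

Reynolds number Re = ρVD/μ = 636.7 · 0.04789 · 0.01139 / 0.000201 = 1728.
Re < 2300 → laminar flow, so f = 64/Re = 64/1728 = 0.03704 (the turbulent correlation is not needed).
Darcy-Weisbach: ΔP = f(L/D)(ρV²/2) = 0.03704·(788.7/0.01139)·(636.7·0.04789²/2) = 0.03704·6.924e+04·0.7301 = 1873 Pa.

ΔP ≈ 1873 Pa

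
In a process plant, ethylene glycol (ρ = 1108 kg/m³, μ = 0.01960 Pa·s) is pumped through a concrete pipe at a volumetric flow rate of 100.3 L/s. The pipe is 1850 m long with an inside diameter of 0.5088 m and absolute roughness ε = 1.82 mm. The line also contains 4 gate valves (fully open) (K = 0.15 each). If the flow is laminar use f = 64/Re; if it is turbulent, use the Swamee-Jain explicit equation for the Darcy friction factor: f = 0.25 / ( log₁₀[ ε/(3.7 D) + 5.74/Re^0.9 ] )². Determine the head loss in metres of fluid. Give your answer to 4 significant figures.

Q = 100.3 L/s = 100.3/1000 = 0.1003 m³/s.
Cross-sectional area A = πD²/4 = π(0.5088)²/4 = 0.2033 m²; mean velocity V = Q/A = 0.1003/0.2033 = 0.4933 m/s.
Reynolds number Re = ρVD/μ = 1108 · 0.4933 · 0.5088 / 0.0196 = 1.419e+04.
Re > 4000 → turbulent. Relative roughness ε/D = 0.00182/0.5088 = 0.00358. Swamee-Jain: f = 0.25/(log₁₀[0.00358/3.7 + 5.74/1.419e+04^0.9])² = 0.25/(log₁₀[0.000967 + 0.00105])² = 0.25/(-2.695)² = 0.03443.
Total minor-loss coefficient ΣK = 4·0.15 = 0.6.
ΔP = [f·L/D + ΣK]·(ρV²/2) = [0.03443·1850/0.5088 + 0.6]·(1108·0.4933²/2) = [125.2 + 0.6]·134.8 = 1.696e+04 Pa.
Head loss h_f = ΔP/(ρg) = 1.696e+04/(1108·9.81) = 1.560 m.

h_f ≈ 1.560 m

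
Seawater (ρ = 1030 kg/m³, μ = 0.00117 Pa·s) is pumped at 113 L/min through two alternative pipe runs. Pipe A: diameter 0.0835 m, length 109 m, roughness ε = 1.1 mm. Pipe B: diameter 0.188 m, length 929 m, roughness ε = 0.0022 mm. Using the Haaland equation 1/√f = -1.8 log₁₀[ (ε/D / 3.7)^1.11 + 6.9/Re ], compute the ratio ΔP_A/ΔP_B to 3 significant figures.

Pipe A: V = Q/A = 0.001883/0.005476 = 0.3439 m/s; Re = 2.528e+04; ε/D = 0.0132; Haaland → f = 0.04362; ΔP_A = f(L/D)(ρV²/2) = 3469 Pa.
Pipe B: V = Q/A = 0.001883/0.02776 = 0.06785 m/s; Re = 1.123e+04; ε/D = 1.17e-05; Haaland → f = 0.02994; ΔP_B = f(L/D)(ρV²/2) = 350.7 Pa.
ΔP_A/ΔP_B = 3469/350.7 = 9.89.

ΔP_A/ΔP_B ≈ 9.89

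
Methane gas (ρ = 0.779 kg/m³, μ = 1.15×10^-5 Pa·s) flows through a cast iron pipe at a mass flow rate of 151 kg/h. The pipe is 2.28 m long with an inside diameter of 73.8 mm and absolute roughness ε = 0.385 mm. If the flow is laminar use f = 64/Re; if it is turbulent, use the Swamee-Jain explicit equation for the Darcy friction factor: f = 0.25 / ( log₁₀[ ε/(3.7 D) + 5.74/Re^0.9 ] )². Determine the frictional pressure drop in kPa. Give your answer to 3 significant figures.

ṁ = 151 kg/h = 151/3600 = 0.04194 kg/s.
A = πD²/4 = π(0.0738)²/4 = 0.004278 m²; mean velocity V = ṁ/(ρA) = 0.04194/(0.779 · 0.004278) = 12.59 m/s.
Reynolds number Re = ρVD/μ = 0.779 · 12.59 · 0.0738 / 1.15e-05 = 6.293e+04.
Re > 4000 → turbulent. Relative roughness ε/D = 0.000385/0.0738 = 0.00522. Swamee-Jain: f = 0.25/(log₁₀[0.00522/3.7 + 5.74/6.293e+04^0.9])² = 0.25/(log₁₀[0.00141 + 0.000275])² = 0.25/(-2.773)² = 0.0325.
Darcy-Weisbach: ΔP = f(L/D)(ρV²/2) = 0.0325·(2.28/0.0738)·(0.779·12.59²/2) = 0.0325·30.89·61.71 = 61.97 Pa.
ΔP = 61.97 Pa = 0.0620 kPa.

ΔP ≈ 0.0620 kPa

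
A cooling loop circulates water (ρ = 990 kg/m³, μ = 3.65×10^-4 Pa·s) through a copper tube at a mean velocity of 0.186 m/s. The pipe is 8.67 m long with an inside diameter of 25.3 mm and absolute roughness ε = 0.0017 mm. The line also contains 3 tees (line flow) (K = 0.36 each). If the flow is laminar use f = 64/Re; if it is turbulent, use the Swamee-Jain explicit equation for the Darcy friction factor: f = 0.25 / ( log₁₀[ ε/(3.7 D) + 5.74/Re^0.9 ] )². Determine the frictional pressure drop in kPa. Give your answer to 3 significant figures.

Reynolds number Re = ρVD/μ = 990 · 0.186 · 0.0253 / 0.000365 = 1.276e+04.
Re > 4000 → turbulent. Relative roughness ε/D = 1.7e-06/0.0253 = 6.72e-05. Swamee-Jain: f = 0.25/(log₁₀[6.72e-05/3.7 + 5.74/1.276e+04^0.9])² = 0.25/(log₁₀[1.82e-05 + 0.00116])² = 0.25/(-2.93)² = 0.02913.
Total minor-loss coefficient ΣK = 3·0.36 = 1.08.
ΔP = [f·L/D + ΣK]·(ρV²/2) = [0.02913·8.67/0.0253 + 1.08]·(990·0.186²/2) = [9.981 + 1.08]·17.13 = 189.4 Pa.
ΔP = 189.4 Pa = 0.189 kPa.

ΔP ≈ 0.189 kPa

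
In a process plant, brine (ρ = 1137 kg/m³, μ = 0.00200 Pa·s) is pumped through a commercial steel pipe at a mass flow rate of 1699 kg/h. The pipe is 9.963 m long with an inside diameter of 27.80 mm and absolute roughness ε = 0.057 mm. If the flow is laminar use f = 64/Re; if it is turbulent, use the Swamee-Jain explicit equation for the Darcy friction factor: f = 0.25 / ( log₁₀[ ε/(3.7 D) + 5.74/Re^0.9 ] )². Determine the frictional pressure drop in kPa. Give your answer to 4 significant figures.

ṁ = 1699 kg/h = 1699/3600 = 0.4719 kg/s.
A = πD²/4 = π(0.0278)²/4 = 0.000607 m²; mean velocity V = ṁ/(ρA) = 0.4719/(1137 · 0.000607) = 0.6838 m/s.
Reynolds number Re = ρVD/μ = 1137 · 0.6838 · 0.0278 / 0.002 = 1.081e+04.
Re > 4000 → turbulent. Relative roughness ε/D = 5.7e-05/0.0278 = 0.00205. Swamee-Jain: f = 0.25/(log₁₀[0.00205/3.7 + 5.74/1.081e+04^0.9])² = 0.25/(log₁₀[0.000554 + 0.00134])² = 0.25/(-2.722)² = 0.03375.
Darcy-Weisbach: ΔP = f(L/D)(ρV²/2) = 0.03375·(9.963/0.0278)·(1137·0.6838²/2) = 0.03375·358.4·265.8 = 3216 Pa.
ΔP = 3216 Pa = 3.216 kPa.

ΔP ≈ 3.216 kPa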